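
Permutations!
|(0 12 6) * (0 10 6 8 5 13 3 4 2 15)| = 18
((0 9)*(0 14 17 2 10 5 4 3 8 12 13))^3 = ((0 9 14 17 2 10 5 4 3 8 12 13))^3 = (0 17 5 8)(2 4 12 9)(3 13 14 10)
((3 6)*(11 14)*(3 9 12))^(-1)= (3 12 9 6)(11 14)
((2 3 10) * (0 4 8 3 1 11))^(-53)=(0 3 1 4 10 11 8 2)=((0 4 8 3 10 2 1 11))^(-53)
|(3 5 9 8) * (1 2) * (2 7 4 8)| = |(1 7 4 8 3 5 9 2)| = 8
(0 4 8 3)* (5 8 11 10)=(0 4 11 10 5 8 3)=[4, 1, 2, 0, 11, 8, 6, 7, 3, 9, 5, 10]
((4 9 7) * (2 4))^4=(9)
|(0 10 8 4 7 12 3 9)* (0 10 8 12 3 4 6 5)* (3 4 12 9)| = 4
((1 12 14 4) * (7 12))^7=(1 12 4 7 14)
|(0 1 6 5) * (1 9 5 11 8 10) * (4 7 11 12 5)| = 11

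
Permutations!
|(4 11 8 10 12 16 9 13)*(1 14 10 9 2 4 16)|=|(1 14 10 12)(2 4 11 8 9 13 16)|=28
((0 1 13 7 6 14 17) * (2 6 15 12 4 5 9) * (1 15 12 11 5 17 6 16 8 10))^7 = (0 8 17 16 4 2 12 9 7 5 13 11 1 15 10)(6 14)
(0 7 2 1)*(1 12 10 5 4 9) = (0 7 2 12 10 5 4 9 1) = [7, 0, 12, 3, 9, 4, 6, 2, 8, 1, 5, 11, 10]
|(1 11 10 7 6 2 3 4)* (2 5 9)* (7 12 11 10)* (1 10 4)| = 11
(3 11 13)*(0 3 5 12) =(0 3 11 13 5 12) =[3, 1, 2, 11, 4, 12, 6, 7, 8, 9, 10, 13, 0, 5]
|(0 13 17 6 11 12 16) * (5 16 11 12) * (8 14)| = |(0 13 17 6 12 11 5 16)(8 14)| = 8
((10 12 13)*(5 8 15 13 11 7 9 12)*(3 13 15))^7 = ((15)(3 13 10 5 8)(7 9 12 11))^7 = (15)(3 10 8 13 5)(7 11 12 9)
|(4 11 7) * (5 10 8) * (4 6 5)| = |(4 11 7 6 5 10 8)| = 7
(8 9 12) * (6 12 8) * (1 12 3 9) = (1 12 6 3 9 8) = [0, 12, 2, 9, 4, 5, 3, 7, 1, 8, 10, 11, 6]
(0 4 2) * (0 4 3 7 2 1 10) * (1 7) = (0 3 1 10)(2 4 7) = [3, 10, 4, 1, 7, 5, 6, 2, 8, 9, 0]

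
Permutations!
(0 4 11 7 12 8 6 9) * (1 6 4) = (0 1 6 9)(4 11 7 12 8) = [1, 6, 2, 3, 11, 5, 9, 12, 4, 0, 10, 7, 8]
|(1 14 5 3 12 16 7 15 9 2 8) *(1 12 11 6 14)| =|(2 8 12 16 7 15 9)(3 11 6 14 5)| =35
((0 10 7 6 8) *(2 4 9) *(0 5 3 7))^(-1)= (0 10)(2 9 4)(3 5 8 6 7)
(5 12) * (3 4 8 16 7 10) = (3 4 8 16 7 10)(5 12) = [0, 1, 2, 4, 8, 12, 6, 10, 16, 9, 3, 11, 5, 13, 14, 15, 7]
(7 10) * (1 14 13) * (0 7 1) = (0 7 10 1 14 13) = [7, 14, 2, 3, 4, 5, 6, 10, 8, 9, 1, 11, 12, 0, 13]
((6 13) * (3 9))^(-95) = (3 9)(6 13)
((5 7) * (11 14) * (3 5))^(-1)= (3 7 5)(11 14)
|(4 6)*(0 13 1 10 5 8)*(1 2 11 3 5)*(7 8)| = |(0 13 2 11 3 5 7 8)(1 10)(4 6)| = 8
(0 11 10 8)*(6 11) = [6, 1, 2, 3, 4, 5, 11, 7, 0, 9, 8, 10] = (0 6 11 10 8)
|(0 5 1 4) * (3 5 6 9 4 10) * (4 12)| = |(0 6 9 12 4)(1 10 3 5)| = 20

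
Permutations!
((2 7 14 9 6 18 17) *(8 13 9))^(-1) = ((2 7 14 8 13 9 6 18 17))^(-1) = (2 17 18 6 9 13 8 14 7)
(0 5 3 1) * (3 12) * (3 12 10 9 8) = (12)(0 5 10 9 8 3 1) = [5, 0, 2, 1, 4, 10, 6, 7, 3, 8, 9, 11, 12]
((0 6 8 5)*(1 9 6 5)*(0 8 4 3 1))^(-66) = ((0 5 8)(1 9 6 4 3))^(-66) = (1 3 4 6 9)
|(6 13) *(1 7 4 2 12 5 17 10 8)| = |(1 7 4 2 12 5 17 10 8)(6 13)| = 18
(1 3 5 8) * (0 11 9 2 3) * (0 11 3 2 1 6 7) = (0 3 5 8 6 7)(1 11 9) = [3, 11, 2, 5, 4, 8, 7, 0, 6, 1, 10, 9]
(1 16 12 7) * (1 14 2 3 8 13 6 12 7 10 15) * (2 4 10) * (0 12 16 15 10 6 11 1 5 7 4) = (0 12 2 3 8 13 11 1 15 5 7 14)(4 6 16) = [12, 15, 3, 8, 6, 7, 16, 14, 13, 9, 10, 1, 2, 11, 0, 5, 4]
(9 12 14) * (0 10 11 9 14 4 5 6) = (14)(0 10 11 9 12 4 5 6) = [10, 1, 2, 3, 5, 6, 0, 7, 8, 12, 11, 9, 4, 13, 14]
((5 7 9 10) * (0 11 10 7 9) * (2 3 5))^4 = (0 3)(2 7)(5 11)(9 10)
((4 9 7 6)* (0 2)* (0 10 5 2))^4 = ((2 10 5)(4 9 7 6))^4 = (2 10 5)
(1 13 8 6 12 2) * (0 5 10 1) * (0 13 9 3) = [5, 9, 13, 0, 4, 10, 12, 7, 6, 3, 1, 11, 2, 8] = (0 5 10 1 9 3)(2 13 8 6 12)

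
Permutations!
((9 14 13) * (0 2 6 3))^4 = ((0 2 6 3)(9 14 13))^4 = (9 14 13)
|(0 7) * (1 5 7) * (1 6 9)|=|(0 6 9 1 5 7)|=6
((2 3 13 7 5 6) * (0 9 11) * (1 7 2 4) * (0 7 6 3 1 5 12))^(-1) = ((0 9 11 7 12)(1 6 4 5 3 13 2))^(-1) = (0 12 7 11 9)(1 2 13 3 5 4 6)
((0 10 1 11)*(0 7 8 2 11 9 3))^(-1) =(0 3 9 1 10)(2 8 7 11)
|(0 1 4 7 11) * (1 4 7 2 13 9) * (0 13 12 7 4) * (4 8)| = 9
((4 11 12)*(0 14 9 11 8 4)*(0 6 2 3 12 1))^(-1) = ((0 14 9 11 1)(2 3 12 6)(4 8))^(-1) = (0 1 11 9 14)(2 6 12 3)(4 8)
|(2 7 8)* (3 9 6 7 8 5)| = 10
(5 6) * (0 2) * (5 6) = (6)(0 2) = [2, 1, 0, 3, 4, 5, 6]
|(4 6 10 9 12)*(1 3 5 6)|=8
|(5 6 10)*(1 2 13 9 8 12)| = 6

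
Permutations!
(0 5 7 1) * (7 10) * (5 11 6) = (0 11 6 5 10 7 1) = [11, 0, 2, 3, 4, 10, 5, 1, 8, 9, 7, 6]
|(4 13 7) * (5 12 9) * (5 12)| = |(4 13 7)(9 12)| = 6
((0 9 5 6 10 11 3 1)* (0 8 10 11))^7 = (0 8 3 6 9 10 1 11 5)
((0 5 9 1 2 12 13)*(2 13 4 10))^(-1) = (0 13 1 9 5)(2 10 4 12)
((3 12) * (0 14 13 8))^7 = ((0 14 13 8)(3 12))^7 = (0 8 13 14)(3 12)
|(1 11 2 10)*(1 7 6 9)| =7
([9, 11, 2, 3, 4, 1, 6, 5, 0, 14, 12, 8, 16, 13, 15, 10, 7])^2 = (0 14 10 16 5 11)(1 8 9 15 12 7)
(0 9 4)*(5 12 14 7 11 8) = [9, 1, 2, 3, 0, 12, 6, 11, 5, 4, 10, 8, 14, 13, 7] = (0 9 4)(5 12 14 7 11 8)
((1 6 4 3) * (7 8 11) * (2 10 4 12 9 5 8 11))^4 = ((1 6 12 9 5 8 2 10 4 3)(7 11))^4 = (1 5 4 12 2)(3 9 10 6 8)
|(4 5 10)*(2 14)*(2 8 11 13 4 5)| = |(2 14 8 11 13 4)(5 10)| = 6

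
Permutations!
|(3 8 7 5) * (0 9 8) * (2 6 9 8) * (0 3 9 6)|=6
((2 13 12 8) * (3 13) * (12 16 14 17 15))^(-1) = (2 8 12 15 17 14 16 13 3)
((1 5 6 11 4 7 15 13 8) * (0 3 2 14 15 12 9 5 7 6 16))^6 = (0 8 16 13 5 15 9 14 12 2 7 3 1)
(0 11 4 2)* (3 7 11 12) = (0 12 3 7 11 4 2) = [12, 1, 0, 7, 2, 5, 6, 11, 8, 9, 10, 4, 3]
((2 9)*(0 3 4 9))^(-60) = (9) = ((0 3 4 9 2))^(-60)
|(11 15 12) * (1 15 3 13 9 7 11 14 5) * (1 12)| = 30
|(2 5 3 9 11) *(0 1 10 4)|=20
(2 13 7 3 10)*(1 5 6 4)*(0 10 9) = (0 10 2 13 7 3 9)(1 5 6 4) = [10, 5, 13, 9, 1, 6, 4, 3, 8, 0, 2, 11, 12, 7]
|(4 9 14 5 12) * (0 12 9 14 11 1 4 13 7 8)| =|(0 12 13 7 8)(1 4 14 5 9 11)| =30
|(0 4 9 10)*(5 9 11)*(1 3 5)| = 8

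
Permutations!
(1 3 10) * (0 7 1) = (0 7 1 3 10) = [7, 3, 2, 10, 4, 5, 6, 1, 8, 9, 0]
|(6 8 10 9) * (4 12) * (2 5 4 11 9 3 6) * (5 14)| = |(2 14 5 4 12 11 9)(3 6 8 10)| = 28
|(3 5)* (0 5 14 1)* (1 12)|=|(0 5 3 14 12 1)|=6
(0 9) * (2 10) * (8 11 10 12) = [9, 1, 12, 3, 4, 5, 6, 7, 11, 0, 2, 10, 8] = (0 9)(2 12 8 11 10)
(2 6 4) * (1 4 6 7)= (1 4 2 7)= [0, 4, 7, 3, 2, 5, 6, 1]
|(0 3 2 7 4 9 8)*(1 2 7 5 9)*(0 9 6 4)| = 30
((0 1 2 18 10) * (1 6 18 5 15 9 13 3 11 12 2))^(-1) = ((0 6 18 10)(2 5 15 9 13 3 11 12))^(-1) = (0 10 18 6)(2 12 11 3 13 9 15 5)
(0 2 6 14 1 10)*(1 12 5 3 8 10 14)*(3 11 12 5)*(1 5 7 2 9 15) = (0 9 15 1 14 7 2 6 5 11 12 3 8 10) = [9, 14, 6, 8, 4, 11, 5, 2, 10, 15, 0, 12, 3, 13, 7, 1]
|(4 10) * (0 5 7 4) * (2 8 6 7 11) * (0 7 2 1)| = |(0 5 11 1)(2 8 6)(4 10 7)| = 12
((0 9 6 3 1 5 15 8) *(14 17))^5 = (0 5 6 8 1 9 15 3)(14 17)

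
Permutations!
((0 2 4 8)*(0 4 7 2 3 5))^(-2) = (8)(0 3 5)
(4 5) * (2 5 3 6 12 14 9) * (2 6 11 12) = [0, 1, 5, 11, 3, 4, 2, 7, 8, 6, 10, 12, 14, 13, 9] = (2 5 4 3 11 12 14 9 6)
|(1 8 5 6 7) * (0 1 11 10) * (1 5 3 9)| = |(0 5 6 7 11 10)(1 8 3 9)| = 12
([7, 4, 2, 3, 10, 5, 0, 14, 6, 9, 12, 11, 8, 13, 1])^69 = [12, 0, 2, 3, 7, 5, 10, 8, 4, 9, 14, 11, 1, 13, 6]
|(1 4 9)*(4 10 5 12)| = 6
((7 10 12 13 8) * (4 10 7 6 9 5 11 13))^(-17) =(4 10 12)(5 11 13 8 6 9)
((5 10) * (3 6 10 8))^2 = ((3 6 10 5 8))^2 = (3 10 8 6 5)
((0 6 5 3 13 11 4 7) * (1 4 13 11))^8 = ((0 6 5 3 11 13 1 4 7))^8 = (0 7 4 1 13 11 3 5 6)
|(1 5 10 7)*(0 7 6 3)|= |(0 7 1 5 10 6 3)|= 7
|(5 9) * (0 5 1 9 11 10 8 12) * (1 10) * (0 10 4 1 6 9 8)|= 10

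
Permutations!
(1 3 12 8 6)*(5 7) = (1 3 12 8 6)(5 7) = [0, 3, 2, 12, 4, 7, 1, 5, 6, 9, 10, 11, 8]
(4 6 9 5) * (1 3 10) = [0, 3, 2, 10, 6, 4, 9, 7, 8, 5, 1] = (1 3 10)(4 6 9 5)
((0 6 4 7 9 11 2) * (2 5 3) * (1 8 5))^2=(0 4 9 1 5 2 6 7 11 8 3)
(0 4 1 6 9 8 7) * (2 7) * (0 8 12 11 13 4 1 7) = (0 1 6 9 12 11 13 4 7 8 2) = [1, 6, 0, 3, 7, 5, 9, 8, 2, 12, 10, 13, 11, 4]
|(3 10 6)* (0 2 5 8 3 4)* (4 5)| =|(0 2 4)(3 10 6 5 8)| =15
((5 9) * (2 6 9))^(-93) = (2 5 9 6)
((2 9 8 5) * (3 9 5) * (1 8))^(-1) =((1 8 3 9)(2 5))^(-1) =(1 9 3 8)(2 5)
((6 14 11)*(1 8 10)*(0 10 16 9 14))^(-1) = (0 6 11 14 9 16 8 1 10)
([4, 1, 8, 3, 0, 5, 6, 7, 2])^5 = (0 4)(2 8)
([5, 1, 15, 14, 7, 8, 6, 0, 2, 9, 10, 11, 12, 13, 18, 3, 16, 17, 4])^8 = [4, 1, 5, 2, 14, 7, 6, 18, 0, 9, 10, 11, 12, 13, 15, 8, 16, 17, 3]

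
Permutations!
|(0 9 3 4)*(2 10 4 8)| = |(0 9 3 8 2 10 4)| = 7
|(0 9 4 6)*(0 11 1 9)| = |(1 9 4 6 11)| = 5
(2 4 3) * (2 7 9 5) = (2 4 3 7 9 5) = [0, 1, 4, 7, 3, 2, 6, 9, 8, 5]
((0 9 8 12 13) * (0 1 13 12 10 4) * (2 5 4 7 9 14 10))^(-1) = ((0 14 10 7 9 8 2 5 4)(1 13))^(-1) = (0 4 5 2 8 9 7 10 14)(1 13)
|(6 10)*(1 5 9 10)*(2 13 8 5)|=|(1 2 13 8 5 9 10 6)|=8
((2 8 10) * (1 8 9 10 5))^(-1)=((1 8 5)(2 9 10))^(-1)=(1 5 8)(2 10 9)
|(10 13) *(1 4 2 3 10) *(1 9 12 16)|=9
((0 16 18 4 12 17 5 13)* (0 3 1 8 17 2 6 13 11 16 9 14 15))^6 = (0 14)(1 18 3 16 13 11 6 5 2 17 12 8 4)(9 15)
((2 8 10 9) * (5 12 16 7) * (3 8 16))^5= ((2 16 7 5 12 3 8 10 9))^5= (2 3 16 8 7 10 5 9 12)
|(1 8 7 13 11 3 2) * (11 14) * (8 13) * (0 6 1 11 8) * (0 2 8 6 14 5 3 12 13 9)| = 40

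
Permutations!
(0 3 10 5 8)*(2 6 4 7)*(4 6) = (0 3 10 5 8)(2 4 7) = [3, 1, 4, 10, 7, 8, 6, 2, 0, 9, 5]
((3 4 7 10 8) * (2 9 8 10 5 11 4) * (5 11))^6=(11)(2 8)(3 9)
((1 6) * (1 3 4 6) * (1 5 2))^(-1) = (1 2 5)(3 6 4)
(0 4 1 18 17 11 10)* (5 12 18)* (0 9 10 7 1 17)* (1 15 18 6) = [4, 5, 2, 3, 17, 12, 1, 15, 8, 10, 9, 7, 6, 13, 14, 18, 16, 11, 0] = (0 4 17 11 7 15 18)(1 5 12 6)(9 10)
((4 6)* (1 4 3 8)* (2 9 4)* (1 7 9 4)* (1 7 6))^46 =(9)(1 2 4)(3 8 6)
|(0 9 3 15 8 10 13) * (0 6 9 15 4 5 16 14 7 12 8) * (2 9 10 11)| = 66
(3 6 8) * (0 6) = (0 6 8 3) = [6, 1, 2, 0, 4, 5, 8, 7, 3]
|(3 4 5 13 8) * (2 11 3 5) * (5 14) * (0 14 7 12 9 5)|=|(0 14)(2 11 3 4)(5 13 8 7 12 9)|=12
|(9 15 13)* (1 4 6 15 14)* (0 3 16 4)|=10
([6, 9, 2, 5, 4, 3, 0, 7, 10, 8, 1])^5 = [6, 9, 2, 5, 4, 3, 0, 7, 10, 8, 1]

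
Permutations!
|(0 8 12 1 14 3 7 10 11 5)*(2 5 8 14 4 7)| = |(0 14 3 2 5)(1 4 7 10 11 8 12)| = 35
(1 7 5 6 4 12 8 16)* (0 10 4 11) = (0 10 4 12 8 16 1 7 5 6 11) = [10, 7, 2, 3, 12, 6, 11, 5, 16, 9, 4, 0, 8, 13, 14, 15, 1]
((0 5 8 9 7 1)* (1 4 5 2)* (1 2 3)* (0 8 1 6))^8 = ((0 3 6)(1 8 9 7 4 5))^8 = (0 6 3)(1 9 4)(5 8 7)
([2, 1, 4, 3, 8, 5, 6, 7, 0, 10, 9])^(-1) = (0 8 4 2)(9 10)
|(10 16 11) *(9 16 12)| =5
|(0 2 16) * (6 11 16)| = 5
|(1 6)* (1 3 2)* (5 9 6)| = 6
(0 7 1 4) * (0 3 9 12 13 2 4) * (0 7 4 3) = [4, 7, 3, 9, 0, 5, 6, 1, 8, 12, 10, 11, 13, 2] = (0 4)(1 7)(2 3 9 12 13)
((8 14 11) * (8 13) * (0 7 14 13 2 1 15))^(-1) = (0 15 1 2 11 14 7)(8 13)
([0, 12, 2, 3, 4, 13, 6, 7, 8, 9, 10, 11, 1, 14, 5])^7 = [0, 12, 2, 3, 4, 13, 6, 7, 8, 9, 10, 11, 1, 14, 5]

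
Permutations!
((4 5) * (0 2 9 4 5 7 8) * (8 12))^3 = ((0 2 9 4 7 12 8))^3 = (0 4 8 9 12 2 7)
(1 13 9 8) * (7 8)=[0, 13, 2, 3, 4, 5, 6, 8, 1, 7, 10, 11, 12, 9]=(1 13 9 7 8)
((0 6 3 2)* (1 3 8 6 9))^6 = ((0 9 1 3 2)(6 8))^6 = (0 9 1 3 2)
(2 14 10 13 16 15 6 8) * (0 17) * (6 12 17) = (0 6 8 2 14 10 13 16 15 12 17) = [6, 1, 14, 3, 4, 5, 8, 7, 2, 9, 13, 11, 17, 16, 10, 12, 15, 0]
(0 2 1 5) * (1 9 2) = [1, 5, 9, 3, 4, 0, 6, 7, 8, 2] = (0 1 5)(2 9)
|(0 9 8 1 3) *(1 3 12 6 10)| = 4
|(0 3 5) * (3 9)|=4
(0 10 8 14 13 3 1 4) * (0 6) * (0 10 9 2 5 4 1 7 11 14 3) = (0 9 2 5 4 6 10 8 3 7 11 14 13) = [9, 1, 5, 7, 6, 4, 10, 11, 3, 2, 8, 14, 12, 0, 13]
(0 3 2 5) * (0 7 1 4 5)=(0 3 2)(1 4 5 7)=[3, 4, 0, 2, 5, 7, 6, 1]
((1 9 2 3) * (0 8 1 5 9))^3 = (2 9 5 3)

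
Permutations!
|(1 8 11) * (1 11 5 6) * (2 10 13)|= 12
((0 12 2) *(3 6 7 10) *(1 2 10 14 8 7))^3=((0 12 10 3 6 1 2)(7 14 8))^3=(14)(0 3 2 10 1 12 6)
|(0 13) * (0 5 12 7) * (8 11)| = |(0 13 5 12 7)(8 11)| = 10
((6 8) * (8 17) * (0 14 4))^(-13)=((0 14 4)(6 17 8))^(-13)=(0 4 14)(6 8 17)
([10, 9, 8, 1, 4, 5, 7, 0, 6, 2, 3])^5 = [2, 7, 10, 6, 4, 5, 1, 9, 3, 0, 8]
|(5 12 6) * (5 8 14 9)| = |(5 12 6 8 14 9)| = 6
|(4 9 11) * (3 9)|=4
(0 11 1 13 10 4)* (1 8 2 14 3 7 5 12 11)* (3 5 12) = (0 1 13 10 4)(2 14 5 3 7 12 11 8) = [1, 13, 14, 7, 0, 3, 6, 12, 2, 9, 4, 8, 11, 10, 5]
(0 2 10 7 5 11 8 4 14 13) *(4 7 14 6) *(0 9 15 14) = (0 2 10)(4 6)(5 11 8 7)(9 15 14 13) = [2, 1, 10, 3, 6, 11, 4, 5, 7, 15, 0, 8, 12, 9, 13, 14]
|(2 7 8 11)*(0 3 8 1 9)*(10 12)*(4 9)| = |(0 3 8 11 2 7 1 4 9)(10 12)| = 18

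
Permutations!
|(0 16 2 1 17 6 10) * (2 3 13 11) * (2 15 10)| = 28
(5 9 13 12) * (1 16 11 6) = (1 16 11 6)(5 9 13 12) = [0, 16, 2, 3, 4, 9, 1, 7, 8, 13, 10, 6, 5, 12, 14, 15, 11]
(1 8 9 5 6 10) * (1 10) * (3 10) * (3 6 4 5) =(1 8 9 3 10 6)(4 5) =[0, 8, 2, 10, 5, 4, 1, 7, 9, 3, 6]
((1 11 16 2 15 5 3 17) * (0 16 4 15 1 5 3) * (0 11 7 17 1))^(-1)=(0 2 16)(1 3 15 4 11 5 17 7)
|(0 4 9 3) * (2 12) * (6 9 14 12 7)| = 9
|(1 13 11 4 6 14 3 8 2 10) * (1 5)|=|(1 13 11 4 6 14 3 8 2 10 5)|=11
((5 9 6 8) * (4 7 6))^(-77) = (4 7 6 8 5 9)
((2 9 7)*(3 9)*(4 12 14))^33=(14)(2 3 9 7)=((2 3 9 7)(4 12 14))^33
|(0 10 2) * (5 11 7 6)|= 12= |(0 10 2)(5 11 7 6)|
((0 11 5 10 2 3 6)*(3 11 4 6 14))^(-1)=(0 6 4)(2 10 5 11)(3 14)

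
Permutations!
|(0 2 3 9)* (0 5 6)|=6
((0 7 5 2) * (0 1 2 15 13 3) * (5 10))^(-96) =(0 10 15 3 7 5 13)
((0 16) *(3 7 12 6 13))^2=(16)(3 12 13 7 6)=((0 16)(3 7 12 6 13))^2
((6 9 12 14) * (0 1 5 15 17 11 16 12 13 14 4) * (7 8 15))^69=(0 7 17 12 1 8 11 4 5 15 16)(6 9 13 14)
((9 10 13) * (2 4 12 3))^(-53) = (2 3 12 4)(9 10 13)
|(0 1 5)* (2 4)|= |(0 1 5)(2 4)|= 6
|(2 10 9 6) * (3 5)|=4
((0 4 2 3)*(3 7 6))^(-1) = ((0 4 2 7 6 3))^(-1) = (0 3 6 7 2 4)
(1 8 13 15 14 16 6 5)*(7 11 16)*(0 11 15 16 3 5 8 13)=(0 11 3 5 1 13 16 6 8)(7 15 14)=[11, 13, 2, 5, 4, 1, 8, 15, 0, 9, 10, 3, 12, 16, 7, 14, 6]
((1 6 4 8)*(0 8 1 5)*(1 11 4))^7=(0 8 5)(1 6)(4 11)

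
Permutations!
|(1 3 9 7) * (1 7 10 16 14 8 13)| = 8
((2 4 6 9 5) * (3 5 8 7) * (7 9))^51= (2 7)(3 4)(5 6)(8 9)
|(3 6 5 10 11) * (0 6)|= |(0 6 5 10 11 3)|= 6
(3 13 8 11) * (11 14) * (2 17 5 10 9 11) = (2 17 5 10 9 11 3 13 8 14) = [0, 1, 17, 13, 4, 10, 6, 7, 14, 11, 9, 3, 12, 8, 2, 15, 16, 5]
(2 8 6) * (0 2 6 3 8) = [2, 1, 0, 8, 4, 5, 6, 7, 3] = (0 2)(3 8)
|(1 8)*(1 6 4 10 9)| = |(1 8 6 4 10 9)| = 6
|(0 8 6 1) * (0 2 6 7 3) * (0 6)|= 7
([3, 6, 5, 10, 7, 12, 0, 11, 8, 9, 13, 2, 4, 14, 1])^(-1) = (0 6 1 14 13 10 3)(2 11 7 4 12 5)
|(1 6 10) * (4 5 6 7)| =|(1 7 4 5 6 10)| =6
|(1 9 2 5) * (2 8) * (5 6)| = |(1 9 8 2 6 5)| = 6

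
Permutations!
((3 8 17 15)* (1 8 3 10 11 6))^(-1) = (1 6 11 10 15 17 8)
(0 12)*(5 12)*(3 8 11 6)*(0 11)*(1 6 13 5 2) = [2, 6, 1, 8, 4, 12, 3, 7, 0, 9, 10, 13, 11, 5] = (0 2 1 6 3 8)(5 12 11 13)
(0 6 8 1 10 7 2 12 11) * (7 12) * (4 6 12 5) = [12, 10, 7, 3, 6, 4, 8, 2, 1, 9, 5, 0, 11] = (0 12 11)(1 10 5 4 6 8)(2 7)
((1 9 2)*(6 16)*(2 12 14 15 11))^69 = (1 2 11 15 14 12 9)(6 16)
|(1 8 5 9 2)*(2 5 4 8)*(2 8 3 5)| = 7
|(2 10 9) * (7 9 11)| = 5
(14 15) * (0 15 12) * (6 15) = (0 6 15 14 12) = [6, 1, 2, 3, 4, 5, 15, 7, 8, 9, 10, 11, 0, 13, 12, 14]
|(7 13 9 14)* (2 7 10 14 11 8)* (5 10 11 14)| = 14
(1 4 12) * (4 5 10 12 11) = (1 5 10 12)(4 11) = [0, 5, 2, 3, 11, 10, 6, 7, 8, 9, 12, 4, 1]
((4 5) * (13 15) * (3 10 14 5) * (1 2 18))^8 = (1 18 2)(3 5 10 4 14)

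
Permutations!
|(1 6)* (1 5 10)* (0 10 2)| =6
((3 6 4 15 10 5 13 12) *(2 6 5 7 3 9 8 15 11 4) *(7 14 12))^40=((2 6)(3 5 13 7)(4 11)(8 15 10 14 12 9))^40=(8 12 10)(9 14 15)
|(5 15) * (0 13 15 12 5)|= |(0 13 15)(5 12)|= 6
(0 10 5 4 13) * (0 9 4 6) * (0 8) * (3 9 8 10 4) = (0 4 13 8)(3 9)(5 6 10) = [4, 1, 2, 9, 13, 6, 10, 7, 0, 3, 5, 11, 12, 8]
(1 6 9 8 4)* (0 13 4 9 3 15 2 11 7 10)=(0 13 4 1 6 3 15 2 11 7 10)(8 9)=[13, 6, 11, 15, 1, 5, 3, 10, 9, 8, 0, 7, 12, 4, 14, 2]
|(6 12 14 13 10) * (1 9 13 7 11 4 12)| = 5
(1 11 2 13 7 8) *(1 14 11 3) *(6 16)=(1 3)(2 13 7 8 14 11)(6 16)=[0, 3, 13, 1, 4, 5, 16, 8, 14, 9, 10, 2, 12, 7, 11, 15, 6]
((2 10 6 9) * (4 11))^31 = ((2 10 6 9)(4 11))^31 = (2 9 6 10)(4 11)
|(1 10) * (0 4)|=2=|(0 4)(1 10)|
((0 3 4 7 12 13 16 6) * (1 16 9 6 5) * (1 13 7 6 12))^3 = (0 6 4 3)(1 13 7 5 12 16 9)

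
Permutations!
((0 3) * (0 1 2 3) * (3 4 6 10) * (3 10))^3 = ((10)(1 2 4 6 3))^3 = (10)(1 6 2 3 4)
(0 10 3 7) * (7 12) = (0 10 3 12 7) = [10, 1, 2, 12, 4, 5, 6, 0, 8, 9, 3, 11, 7]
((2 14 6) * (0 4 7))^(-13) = (0 7 4)(2 6 14)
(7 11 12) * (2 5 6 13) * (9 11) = (2 5 6 13)(7 9 11 12) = [0, 1, 5, 3, 4, 6, 13, 9, 8, 11, 10, 12, 7, 2]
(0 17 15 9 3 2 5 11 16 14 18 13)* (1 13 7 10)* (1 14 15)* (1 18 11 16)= (0 17 18 7 10 14 11 1 13)(2 5 16 15 9 3)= [17, 13, 5, 2, 4, 16, 6, 10, 8, 3, 14, 1, 12, 0, 11, 9, 15, 18, 7]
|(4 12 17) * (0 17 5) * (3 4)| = 6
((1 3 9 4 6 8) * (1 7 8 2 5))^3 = ((1 3 9 4 6 2 5)(7 8))^3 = (1 4 5 9 2 3 6)(7 8)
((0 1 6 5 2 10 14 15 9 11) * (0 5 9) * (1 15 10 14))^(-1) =(0 15)(1 10 14 2 5 11 9 6) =((0 15)(1 6 9 11 5 2 14 10))^(-1)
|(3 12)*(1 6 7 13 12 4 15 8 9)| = |(1 6 7 13 12 3 4 15 8 9)| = 10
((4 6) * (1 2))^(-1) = ((1 2)(4 6))^(-1) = (1 2)(4 6)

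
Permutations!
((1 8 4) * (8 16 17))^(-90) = ((1 16 17 8 4))^(-90) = (17)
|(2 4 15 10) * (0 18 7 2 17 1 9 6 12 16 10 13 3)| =|(0 18 7 2 4 15 13 3)(1 9 6 12 16 10 17)| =56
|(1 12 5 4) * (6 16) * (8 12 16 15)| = 8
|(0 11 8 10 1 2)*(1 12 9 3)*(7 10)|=|(0 11 8 7 10 12 9 3 1 2)|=10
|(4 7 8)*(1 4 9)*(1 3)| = 6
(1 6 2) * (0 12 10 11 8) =[12, 6, 1, 3, 4, 5, 2, 7, 0, 9, 11, 8, 10] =(0 12 10 11 8)(1 6 2)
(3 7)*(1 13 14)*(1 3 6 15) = (1 13 14 3 7 6 15) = [0, 13, 2, 7, 4, 5, 15, 6, 8, 9, 10, 11, 12, 14, 3, 1]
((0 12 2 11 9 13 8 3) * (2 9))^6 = (13)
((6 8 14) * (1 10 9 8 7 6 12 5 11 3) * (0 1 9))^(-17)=((0 1 10)(3 9 8 14 12 5 11)(6 7))^(-17)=(0 1 10)(3 12 9 5 8 11 14)(6 7)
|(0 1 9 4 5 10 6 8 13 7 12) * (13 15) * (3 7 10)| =40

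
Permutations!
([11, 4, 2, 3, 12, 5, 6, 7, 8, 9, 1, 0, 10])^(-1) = (0 11)(1 10 12 4)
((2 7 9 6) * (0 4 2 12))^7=((0 4 2 7 9 6 12))^7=(12)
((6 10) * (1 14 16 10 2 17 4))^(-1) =(1 4 17 2 6 10 16 14)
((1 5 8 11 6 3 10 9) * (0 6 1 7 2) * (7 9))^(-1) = ((0 6 3 10 7 2)(1 5 8 11))^(-1) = (0 2 7 10 3 6)(1 11 8 5)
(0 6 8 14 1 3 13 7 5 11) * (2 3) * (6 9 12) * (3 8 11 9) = [3, 2, 8, 13, 4, 9, 11, 5, 14, 12, 10, 0, 6, 7, 1] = (0 3 13 7 5 9 12 6 11)(1 2 8 14)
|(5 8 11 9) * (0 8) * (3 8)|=|(0 3 8 11 9 5)|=6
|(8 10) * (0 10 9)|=4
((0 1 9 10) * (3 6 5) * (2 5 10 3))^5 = (0 10 6 3 9 1)(2 5)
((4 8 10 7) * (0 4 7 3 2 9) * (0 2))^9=((0 4 8 10 3)(2 9))^9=(0 3 10 8 4)(2 9)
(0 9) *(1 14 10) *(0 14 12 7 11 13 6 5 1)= (0 9 14 10)(1 12 7 11 13 6 5)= [9, 12, 2, 3, 4, 1, 5, 11, 8, 14, 0, 13, 7, 6, 10]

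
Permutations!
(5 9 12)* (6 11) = (5 9 12)(6 11) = [0, 1, 2, 3, 4, 9, 11, 7, 8, 12, 10, 6, 5]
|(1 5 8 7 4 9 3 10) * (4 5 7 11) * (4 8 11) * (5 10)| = 6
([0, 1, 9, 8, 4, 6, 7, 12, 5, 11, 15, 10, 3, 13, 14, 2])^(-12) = [0, 1, 10, 3, 4, 5, 6, 7, 8, 15, 9, 2, 12, 13, 14, 11]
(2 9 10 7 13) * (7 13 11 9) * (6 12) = [0, 1, 7, 3, 4, 5, 12, 11, 8, 10, 13, 9, 6, 2] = (2 7 11 9 10 13)(6 12)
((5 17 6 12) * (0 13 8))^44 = (17)(0 8 13)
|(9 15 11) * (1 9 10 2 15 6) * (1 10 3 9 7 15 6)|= |(1 7 15 11 3 9)(2 6 10)|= 6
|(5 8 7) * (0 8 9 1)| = 6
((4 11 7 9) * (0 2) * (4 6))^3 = (0 2)(4 9 11 6 7)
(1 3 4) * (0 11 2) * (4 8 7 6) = (0 11 2)(1 3 8 7 6 4) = [11, 3, 0, 8, 1, 5, 4, 6, 7, 9, 10, 2]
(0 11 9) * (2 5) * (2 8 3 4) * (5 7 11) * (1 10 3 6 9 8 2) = [5, 10, 7, 4, 1, 2, 9, 11, 6, 0, 3, 8] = (0 5 2 7 11 8 6 9)(1 10 3 4)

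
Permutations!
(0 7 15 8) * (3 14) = (0 7 15 8)(3 14) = [7, 1, 2, 14, 4, 5, 6, 15, 0, 9, 10, 11, 12, 13, 3, 8]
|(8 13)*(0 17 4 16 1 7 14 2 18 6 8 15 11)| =14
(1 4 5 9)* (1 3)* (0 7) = (0 7)(1 4 5 9 3) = [7, 4, 2, 1, 5, 9, 6, 0, 8, 3]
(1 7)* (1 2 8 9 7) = (2 8 9 7) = [0, 1, 8, 3, 4, 5, 6, 2, 9, 7]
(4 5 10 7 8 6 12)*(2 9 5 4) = (2 9 5 10 7 8 6 12) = [0, 1, 9, 3, 4, 10, 12, 8, 6, 5, 7, 11, 2]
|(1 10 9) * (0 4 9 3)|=6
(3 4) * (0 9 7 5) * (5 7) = [9, 1, 2, 4, 3, 0, 6, 7, 8, 5] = (0 9 5)(3 4)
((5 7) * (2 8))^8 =((2 8)(5 7))^8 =(8)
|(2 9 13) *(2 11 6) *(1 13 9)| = |(1 13 11 6 2)| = 5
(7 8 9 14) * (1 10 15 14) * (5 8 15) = (1 10 5 8 9)(7 15 14) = [0, 10, 2, 3, 4, 8, 6, 15, 9, 1, 5, 11, 12, 13, 7, 14]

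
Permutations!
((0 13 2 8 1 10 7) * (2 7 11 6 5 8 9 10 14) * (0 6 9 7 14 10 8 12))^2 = (0 14 7 5)(1 11 8 10 9)(2 6 12 13)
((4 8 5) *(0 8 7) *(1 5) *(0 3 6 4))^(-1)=((0 8 1 5)(3 6 4 7))^(-1)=(0 5 1 8)(3 7 4 6)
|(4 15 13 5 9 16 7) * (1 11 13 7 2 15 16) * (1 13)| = |(1 11)(2 15 7 4 16)(5 9 13)| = 30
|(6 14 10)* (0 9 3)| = 3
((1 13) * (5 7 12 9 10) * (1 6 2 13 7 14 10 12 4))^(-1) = (1 4 7)(2 6 13)(5 10 14)(9 12)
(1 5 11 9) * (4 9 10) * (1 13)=[0, 5, 2, 3, 9, 11, 6, 7, 8, 13, 4, 10, 12, 1]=(1 5 11 10 4 9 13)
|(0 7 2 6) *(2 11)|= |(0 7 11 2 6)|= 5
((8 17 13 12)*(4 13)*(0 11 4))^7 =((0 11 4 13 12 8 17))^7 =(17)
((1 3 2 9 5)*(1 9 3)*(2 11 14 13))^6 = (2 3 11 14 13)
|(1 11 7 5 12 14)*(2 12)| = 7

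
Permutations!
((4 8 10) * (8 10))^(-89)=(4 10)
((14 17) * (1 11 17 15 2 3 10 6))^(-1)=((1 11 17 14 15 2 3 10 6))^(-1)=(1 6 10 3 2 15 14 17 11)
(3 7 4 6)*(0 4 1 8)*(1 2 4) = (0 1 8)(2 4 6 3 7) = [1, 8, 4, 7, 6, 5, 3, 2, 0]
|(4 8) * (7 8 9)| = 4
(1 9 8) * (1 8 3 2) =(1 9 3 2) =[0, 9, 1, 2, 4, 5, 6, 7, 8, 3]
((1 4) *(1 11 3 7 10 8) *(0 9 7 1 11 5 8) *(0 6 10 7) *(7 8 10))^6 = ((0 9)(1 4 5 10 6 7 8 11 3))^6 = (1 8 10)(3 7 5)(4 11 6)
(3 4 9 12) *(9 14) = (3 4 14 9 12) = [0, 1, 2, 4, 14, 5, 6, 7, 8, 12, 10, 11, 3, 13, 9]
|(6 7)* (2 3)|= |(2 3)(6 7)|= 2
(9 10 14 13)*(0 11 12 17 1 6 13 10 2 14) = [11, 6, 14, 3, 4, 5, 13, 7, 8, 2, 0, 12, 17, 9, 10, 15, 16, 1] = (0 11 12 17 1 6 13 9 2 14 10)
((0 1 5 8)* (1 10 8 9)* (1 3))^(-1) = ((0 10 8)(1 5 9 3))^(-1) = (0 8 10)(1 3 9 5)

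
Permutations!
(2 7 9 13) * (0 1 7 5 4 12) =[1, 7, 5, 3, 12, 4, 6, 9, 8, 13, 10, 11, 0, 2] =(0 1 7 9 13 2 5 4 12)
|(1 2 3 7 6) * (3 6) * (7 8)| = |(1 2 6)(3 8 7)| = 3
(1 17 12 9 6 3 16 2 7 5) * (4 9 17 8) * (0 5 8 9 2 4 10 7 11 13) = (0 5 1 9 6 3 16 4 2 11 13)(7 8 10)(12 17) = [5, 9, 11, 16, 2, 1, 3, 8, 10, 6, 7, 13, 17, 0, 14, 15, 4, 12]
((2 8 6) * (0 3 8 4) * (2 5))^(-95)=((0 3 8 6 5 2 4))^(-95)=(0 6 4 8 2 3 5)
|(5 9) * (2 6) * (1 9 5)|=2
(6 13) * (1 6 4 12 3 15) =(1 6 13 4 12 3 15) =[0, 6, 2, 15, 12, 5, 13, 7, 8, 9, 10, 11, 3, 4, 14, 1]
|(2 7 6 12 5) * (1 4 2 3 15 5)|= |(1 4 2 7 6 12)(3 15 5)|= 6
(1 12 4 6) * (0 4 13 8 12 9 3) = (0 4 6 1 9 3)(8 12 13) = [4, 9, 2, 0, 6, 5, 1, 7, 12, 3, 10, 11, 13, 8]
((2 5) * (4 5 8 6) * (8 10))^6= (10)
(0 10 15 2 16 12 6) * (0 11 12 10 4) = (0 4)(2 16 10 15)(6 11 12) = [4, 1, 16, 3, 0, 5, 11, 7, 8, 9, 15, 12, 6, 13, 14, 2, 10]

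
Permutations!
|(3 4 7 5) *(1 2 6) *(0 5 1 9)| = 9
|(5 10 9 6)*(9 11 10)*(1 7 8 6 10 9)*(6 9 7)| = |(1 6 5)(7 8 9 10 11)| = 15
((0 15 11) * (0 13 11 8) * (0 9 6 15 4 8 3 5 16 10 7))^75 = (0 10 5 15 9 4 7 16 3 6 8)(11 13)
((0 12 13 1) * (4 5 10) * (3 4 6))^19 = (0 1 13 12)(3 6 10 5 4)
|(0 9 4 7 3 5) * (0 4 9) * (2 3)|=|(9)(2 3 5 4 7)|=5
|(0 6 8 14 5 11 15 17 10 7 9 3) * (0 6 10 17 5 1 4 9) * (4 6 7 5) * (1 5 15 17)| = |(0 10 15 4 9 3 7)(1 6 8 14 5 11 17)| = 7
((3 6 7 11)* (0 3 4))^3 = ((0 3 6 7 11 4))^3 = (0 7)(3 11)(4 6)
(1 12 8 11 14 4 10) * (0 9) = (0 9)(1 12 8 11 14 4 10) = [9, 12, 2, 3, 10, 5, 6, 7, 11, 0, 1, 14, 8, 13, 4]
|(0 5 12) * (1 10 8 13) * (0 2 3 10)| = 9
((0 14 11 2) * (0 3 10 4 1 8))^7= (0 1 10 2 14 8 4 3 11)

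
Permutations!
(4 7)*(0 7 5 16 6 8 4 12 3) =[7, 1, 2, 0, 5, 16, 8, 12, 4, 9, 10, 11, 3, 13, 14, 15, 6] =(0 7 12 3)(4 5 16 6 8)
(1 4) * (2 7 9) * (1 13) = [0, 4, 7, 3, 13, 5, 6, 9, 8, 2, 10, 11, 12, 1] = (1 4 13)(2 7 9)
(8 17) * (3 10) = (3 10)(8 17) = [0, 1, 2, 10, 4, 5, 6, 7, 17, 9, 3, 11, 12, 13, 14, 15, 16, 8]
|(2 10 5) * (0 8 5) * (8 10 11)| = |(0 10)(2 11 8 5)| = 4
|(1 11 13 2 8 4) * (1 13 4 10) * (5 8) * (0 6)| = |(0 6)(1 11 4 13 2 5 8 10)| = 8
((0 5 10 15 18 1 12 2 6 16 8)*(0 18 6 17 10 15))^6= (0 18)(1 5)(2 6)(8 10)(12 15)(16 17)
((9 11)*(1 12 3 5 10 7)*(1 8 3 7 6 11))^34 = ((1 12 7 8 3 5 10 6 11 9))^34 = (1 3 11 7 10)(5 9 8 6 12)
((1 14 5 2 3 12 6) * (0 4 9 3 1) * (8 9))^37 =((0 4 8 9 3 12 6)(1 14 5 2))^37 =(0 8 3 6 4 9 12)(1 14 5 2)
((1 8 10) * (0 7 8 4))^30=(10)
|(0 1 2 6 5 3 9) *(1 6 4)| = 15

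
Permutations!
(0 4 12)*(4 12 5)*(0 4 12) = (4 5 12) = [0, 1, 2, 3, 5, 12, 6, 7, 8, 9, 10, 11, 4]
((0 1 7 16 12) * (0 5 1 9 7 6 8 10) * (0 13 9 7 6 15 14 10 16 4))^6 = ((0 7 4)(1 15 14 10 13 9 6 8 16 12 5))^6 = (1 6 15 8 14 16 10 12 13 5 9)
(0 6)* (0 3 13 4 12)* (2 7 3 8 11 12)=(0 6 8 11 12)(2 7 3 13 4)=[6, 1, 7, 13, 2, 5, 8, 3, 11, 9, 10, 12, 0, 4]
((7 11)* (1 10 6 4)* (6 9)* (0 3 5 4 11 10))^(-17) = ((0 3 5 4 1)(6 11 7 10 9))^(-17) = (0 4 3 1 5)(6 10 11 9 7)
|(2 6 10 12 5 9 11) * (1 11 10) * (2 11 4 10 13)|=|(1 4 10 12 5 9 13 2 6)|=9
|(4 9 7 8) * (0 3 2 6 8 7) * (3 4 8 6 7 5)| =|(0 4 9)(2 7 5 3)| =12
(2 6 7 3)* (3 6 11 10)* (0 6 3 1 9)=(0 6 7 3 2 11 10 1 9)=[6, 9, 11, 2, 4, 5, 7, 3, 8, 0, 1, 10]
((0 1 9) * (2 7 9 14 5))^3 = ((0 1 14 5 2 7 9))^3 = (0 5 9 14 7 1 2)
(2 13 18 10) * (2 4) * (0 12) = (0 12)(2 13 18 10 4) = [12, 1, 13, 3, 2, 5, 6, 7, 8, 9, 4, 11, 0, 18, 14, 15, 16, 17, 10]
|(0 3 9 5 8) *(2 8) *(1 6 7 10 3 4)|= 11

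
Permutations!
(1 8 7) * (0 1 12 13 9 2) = (0 1 8 7 12 13 9 2) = [1, 8, 0, 3, 4, 5, 6, 12, 7, 2, 10, 11, 13, 9]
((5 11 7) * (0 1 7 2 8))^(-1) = ((0 1 7 5 11 2 8))^(-1) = (0 8 2 11 5 7 1)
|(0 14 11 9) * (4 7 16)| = 12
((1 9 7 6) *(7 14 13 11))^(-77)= (14)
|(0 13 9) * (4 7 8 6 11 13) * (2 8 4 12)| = 8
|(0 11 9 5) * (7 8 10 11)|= |(0 7 8 10 11 9 5)|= 7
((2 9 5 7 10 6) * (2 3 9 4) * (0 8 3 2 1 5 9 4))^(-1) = (0 2 6 10 7 5 1 4 3 8)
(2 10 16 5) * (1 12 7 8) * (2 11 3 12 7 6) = (1 7 8)(2 10 16 5 11 3 12 6) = [0, 7, 10, 12, 4, 11, 2, 8, 1, 9, 16, 3, 6, 13, 14, 15, 5]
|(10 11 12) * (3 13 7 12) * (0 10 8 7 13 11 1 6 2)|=|(13)(0 10 1 6 2)(3 11)(7 12 8)|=30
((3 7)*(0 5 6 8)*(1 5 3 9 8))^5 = ((0 3 7 9 8)(1 5 6))^5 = (9)(1 6 5)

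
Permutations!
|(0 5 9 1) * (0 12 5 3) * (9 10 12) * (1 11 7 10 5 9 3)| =15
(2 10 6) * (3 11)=(2 10 6)(3 11)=[0, 1, 10, 11, 4, 5, 2, 7, 8, 9, 6, 3]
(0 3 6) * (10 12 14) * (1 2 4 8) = (0 3 6)(1 2 4 8)(10 12 14) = [3, 2, 4, 6, 8, 5, 0, 7, 1, 9, 12, 11, 14, 13, 10]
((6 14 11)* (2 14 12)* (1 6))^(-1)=(1 11 14 2 12 6)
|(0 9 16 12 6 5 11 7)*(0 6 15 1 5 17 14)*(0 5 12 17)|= 9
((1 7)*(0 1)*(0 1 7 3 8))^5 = (8)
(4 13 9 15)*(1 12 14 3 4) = (1 12 14 3 4 13 9 15) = [0, 12, 2, 4, 13, 5, 6, 7, 8, 15, 10, 11, 14, 9, 3, 1]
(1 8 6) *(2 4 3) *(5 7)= (1 8 6)(2 4 3)(5 7)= [0, 8, 4, 2, 3, 7, 1, 5, 6]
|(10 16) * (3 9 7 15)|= 4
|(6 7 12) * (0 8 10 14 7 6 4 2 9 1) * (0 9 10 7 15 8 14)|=|(0 14 15 8 7 12 4 2 10)(1 9)|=18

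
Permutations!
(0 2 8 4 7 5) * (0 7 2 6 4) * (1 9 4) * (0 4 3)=(0 6 1 9 3)(2 8 4)(5 7)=[6, 9, 8, 0, 2, 7, 1, 5, 4, 3]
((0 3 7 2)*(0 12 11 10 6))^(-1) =((0 3 7 2 12 11 10 6))^(-1) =(0 6 10 11 12 2 7 3)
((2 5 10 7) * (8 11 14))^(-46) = ((2 5 10 7)(8 11 14))^(-46) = (2 10)(5 7)(8 14 11)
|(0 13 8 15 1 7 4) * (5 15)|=|(0 13 8 5 15 1 7 4)|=8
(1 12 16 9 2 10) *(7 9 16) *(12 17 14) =[0, 17, 10, 3, 4, 5, 6, 9, 8, 2, 1, 11, 7, 13, 12, 15, 16, 14] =(1 17 14 12 7 9 2 10)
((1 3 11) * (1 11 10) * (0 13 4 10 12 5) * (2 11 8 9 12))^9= (0 9 2 10)(1 13 12 11)(3 4 5 8)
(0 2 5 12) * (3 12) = (0 2 5 3 12) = [2, 1, 5, 12, 4, 3, 6, 7, 8, 9, 10, 11, 0]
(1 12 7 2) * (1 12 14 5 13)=[0, 14, 12, 3, 4, 13, 6, 2, 8, 9, 10, 11, 7, 1, 5]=(1 14 5 13)(2 12 7)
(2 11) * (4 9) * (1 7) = [0, 7, 11, 3, 9, 5, 6, 1, 8, 4, 10, 2] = (1 7)(2 11)(4 9)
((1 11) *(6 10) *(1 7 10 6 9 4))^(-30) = (11)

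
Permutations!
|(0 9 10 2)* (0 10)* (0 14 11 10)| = 6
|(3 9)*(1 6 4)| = |(1 6 4)(3 9)| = 6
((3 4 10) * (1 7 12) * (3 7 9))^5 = ((1 9 3 4 10 7 12))^5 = (1 7 4 9 12 10 3)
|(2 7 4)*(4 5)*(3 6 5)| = 6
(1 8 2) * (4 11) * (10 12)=[0, 8, 1, 3, 11, 5, 6, 7, 2, 9, 12, 4, 10]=(1 8 2)(4 11)(10 12)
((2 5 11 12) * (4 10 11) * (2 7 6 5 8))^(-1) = (2 8)(4 5 6 7 12 11 10) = ((2 8)(4 10 11 12 7 6 5))^(-1)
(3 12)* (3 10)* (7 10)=[0, 1, 2, 12, 4, 5, 6, 10, 8, 9, 3, 11, 7]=(3 12 7 10)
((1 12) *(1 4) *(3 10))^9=((1 12 4)(3 10))^9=(12)(3 10)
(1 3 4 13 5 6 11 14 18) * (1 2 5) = (1 3 4 13)(2 5 6 11 14 18) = [0, 3, 5, 4, 13, 6, 11, 7, 8, 9, 10, 14, 12, 1, 18, 15, 16, 17, 2]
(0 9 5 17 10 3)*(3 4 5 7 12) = (0 9 7 12 3)(4 5 17 10) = [9, 1, 2, 0, 5, 17, 6, 12, 8, 7, 4, 11, 3, 13, 14, 15, 16, 10]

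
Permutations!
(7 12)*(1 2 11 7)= (1 2 11 7 12)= [0, 2, 11, 3, 4, 5, 6, 12, 8, 9, 10, 7, 1]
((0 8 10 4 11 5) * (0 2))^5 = ((0 8 10 4 11 5 2))^5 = (0 5 4 8 2 11 10)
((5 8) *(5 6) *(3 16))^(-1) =(3 16)(5 6 8)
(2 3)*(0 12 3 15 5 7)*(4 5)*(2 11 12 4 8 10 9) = (0 4 5 7)(2 15 8 10 9)(3 11 12) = [4, 1, 15, 11, 5, 7, 6, 0, 10, 2, 9, 12, 3, 13, 14, 8]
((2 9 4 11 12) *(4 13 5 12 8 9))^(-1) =(2 12 5 13 9 8 11 4)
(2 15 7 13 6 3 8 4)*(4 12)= (2 15 7 13 6 3 8 12 4)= [0, 1, 15, 8, 2, 5, 3, 13, 12, 9, 10, 11, 4, 6, 14, 7]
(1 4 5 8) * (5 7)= [0, 4, 2, 3, 7, 8, 6, 5, 1]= (1 4 7 5 8)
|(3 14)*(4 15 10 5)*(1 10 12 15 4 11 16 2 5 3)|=4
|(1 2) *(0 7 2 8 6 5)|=7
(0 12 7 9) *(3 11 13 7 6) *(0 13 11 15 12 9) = (0 9 13 7)(3 15 12 6) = [9, 1, 2, 15, 4, 5, 3, 0, 8, 13, 10, 11, 6, 7, 14, 12]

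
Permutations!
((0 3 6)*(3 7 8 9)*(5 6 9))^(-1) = (0 6 5 8 7)(3 9)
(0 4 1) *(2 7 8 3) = (0 4 1)(2 7 8 3) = [4, 0, 7, 2, 1, 5, 6, 8, 3]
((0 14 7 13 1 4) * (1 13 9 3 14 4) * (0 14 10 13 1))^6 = (0 10 7)(1 3 14)(4 13 9)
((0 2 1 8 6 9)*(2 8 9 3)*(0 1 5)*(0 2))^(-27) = (0 8 6 3)(1 9)(2 5)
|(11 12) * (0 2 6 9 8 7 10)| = |(0 2 6 9 8 7 10)(11 12)| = 14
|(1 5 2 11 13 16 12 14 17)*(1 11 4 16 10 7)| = |(1 5 2 4 16 12 14 17 11 13 10 7)| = 12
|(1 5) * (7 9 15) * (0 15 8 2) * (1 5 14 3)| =|(0 15 7 9 8 2)(1 14 3)| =6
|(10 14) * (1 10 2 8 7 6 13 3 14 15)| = |(1 10 15)(2 8 7 6 13 3 14)| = 21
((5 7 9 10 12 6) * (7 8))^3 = (5 9 6 7 12 8 10)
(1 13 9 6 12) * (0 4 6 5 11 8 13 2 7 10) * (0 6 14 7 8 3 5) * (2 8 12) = (0 4 14 7 10 6 2 12 1 8 13 9)(3 5 11) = [4, 8, 12, 5, 14, 11, 2, 10, 13, 0, 6, 3, 1, 9, 7]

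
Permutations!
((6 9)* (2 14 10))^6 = ((2 14 10)(6 9))^6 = (14)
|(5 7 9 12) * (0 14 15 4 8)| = 20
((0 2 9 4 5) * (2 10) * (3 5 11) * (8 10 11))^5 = (0 11 3 5)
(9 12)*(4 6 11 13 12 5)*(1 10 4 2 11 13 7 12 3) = (1 10 4 6 13 3)(2 11 7 12 9 5) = [0, 10, 11, 1, 6, 2, 13, 12, 8, 5, 4, 7, 9, 3]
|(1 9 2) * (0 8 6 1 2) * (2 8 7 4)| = 8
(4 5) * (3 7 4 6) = [0, 1, 2, 7, 5, 6, 3, 4] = (3 7 4 5 6)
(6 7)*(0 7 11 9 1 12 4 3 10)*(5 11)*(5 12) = [7, 5, 2, 10, 3, 11, 12, 6, 8, 1, 0, 9, 4] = (0 7 6 12 4 3 10)(1 5 11 9)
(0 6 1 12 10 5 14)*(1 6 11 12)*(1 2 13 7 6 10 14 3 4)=(0 11 12 14)(1 2 13 7 6 10 5 3 4)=[11, 2, 13, 4, 1, 3, 10, 6, 8, 9, 5, 12, 14, 7, 0]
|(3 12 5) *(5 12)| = |(12)(3 5)| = 2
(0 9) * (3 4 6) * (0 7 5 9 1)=(0 1)(3 4 6)(5 9 7)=[1, 0, 2, 4, 6, 9, 3, 5, 8, 7]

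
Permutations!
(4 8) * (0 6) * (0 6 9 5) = [9, 1, 2, 3, 8, 0, 6, 7, 4, 5] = (0 9 5)(4 8)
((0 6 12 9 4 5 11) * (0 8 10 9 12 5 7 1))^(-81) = ((12)(0 6 5 11 8 10 9 4 7 1))^(-81) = (12)(0 1 7 4 9 10 8 11 5 6)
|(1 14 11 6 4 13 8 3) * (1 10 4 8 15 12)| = 11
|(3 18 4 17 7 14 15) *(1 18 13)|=|(1 18 4 17 7 14 15 3 13)|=9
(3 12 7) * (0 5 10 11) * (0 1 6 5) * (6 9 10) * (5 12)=(1 9 10 11)(3 5 6 12 7)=[0, 9, 2, 5, 4, 6, 12, 3, 8, 10, 11, 1, 7]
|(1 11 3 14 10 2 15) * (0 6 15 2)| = 8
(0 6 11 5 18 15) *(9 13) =(0 6 11 5 18 15)(9 13) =[6, 1, 2, 3, 4, 18, 11, 7, 8, 13, 10, 5, 12, 9, 14, 0, 16, 17, 15]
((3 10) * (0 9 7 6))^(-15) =(0 9 7 6)(3 10) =((0 9 7 6)(3 10))^(-15)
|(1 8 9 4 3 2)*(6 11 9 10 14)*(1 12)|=|(1 8 10 14 6 11 9 4 3 2 12)|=11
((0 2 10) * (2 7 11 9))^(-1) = ((0 7 11 9 2 10))^(-1) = (0 10 2 9 11 7)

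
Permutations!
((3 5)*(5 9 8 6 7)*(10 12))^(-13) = (3 5 7 6 8 9)(10 12)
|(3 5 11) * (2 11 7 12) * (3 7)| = |(2 11 7 12)(3 5)| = 4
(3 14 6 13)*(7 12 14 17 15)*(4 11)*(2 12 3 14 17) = (2 12 17 15 7 3)(4 11)(6 13 14) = [0, 1, 12, 2, 11, 5, 13, 3, 8, 9, 10, 4, 17, 14, 6, 7, 16, 15]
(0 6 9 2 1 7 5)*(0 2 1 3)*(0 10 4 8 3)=(0 6 9 1 7 5 2)(3 10 4 8)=[6, 7, 0, 10, 8, 2, 9, 5, 3, 1, 4]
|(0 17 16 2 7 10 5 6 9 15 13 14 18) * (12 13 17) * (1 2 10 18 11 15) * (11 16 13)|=|(0 12 11 15 17 13 14 16 10 5 6 9 1 2 7 18)|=16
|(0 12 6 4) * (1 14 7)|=12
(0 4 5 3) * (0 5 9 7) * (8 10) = (0 4 9 7)(3 5)(8 10) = [4, 1, 2, 5, 9, 3, 6, 0, 10, 7, 8]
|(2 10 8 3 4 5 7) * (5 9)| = 8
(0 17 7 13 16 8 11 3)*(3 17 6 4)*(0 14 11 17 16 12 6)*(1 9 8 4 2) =(1 9 8 17 7 13 12 6 2)(3 14 11 16 4) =[0, 9, 1, 14, 3, 5, 2, 13, 17, 8, 10, 16, 6, 12, 11, 15, 4, 7]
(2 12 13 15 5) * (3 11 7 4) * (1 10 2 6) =[0, 10, 12, 11, 3, 6, 1, 4, 8, 9, 2, 7, 13, 15, 14, 5] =(1 10 2 12 13 15 5 6)(3 11 7 4)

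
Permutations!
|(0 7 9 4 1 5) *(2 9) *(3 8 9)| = 9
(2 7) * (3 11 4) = (2 7)(3 11 4) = [0, 1, 7, 11, 3, 5, 6, 2, 8, 9, 10, 4]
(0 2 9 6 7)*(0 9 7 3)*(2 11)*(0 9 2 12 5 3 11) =(2 7)(3 9 6 11 12 5) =[0, 1, 7, 9, 4, 3, 11, 2, 8, 6, 10, 12, 5]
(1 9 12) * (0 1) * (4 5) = (0 1 9 12)(4 5) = [1, 9, 2, 3, 5, 4, 6, 7, 8, 12, 10, 11, 0]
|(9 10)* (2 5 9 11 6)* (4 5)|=7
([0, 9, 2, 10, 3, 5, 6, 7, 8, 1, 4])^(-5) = [0, 9, 2, 10, 3, 5, 6, 7, 8, 1, 4]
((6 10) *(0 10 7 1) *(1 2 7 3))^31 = (0 10 6 3 1)(2 7)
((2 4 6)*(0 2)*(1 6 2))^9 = (6)(2 4)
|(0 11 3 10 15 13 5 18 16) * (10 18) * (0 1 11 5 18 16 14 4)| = 8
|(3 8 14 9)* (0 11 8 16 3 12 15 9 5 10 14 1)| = |(0 11 8 1)(3 16)(5 10 14)(9 12 15)| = 12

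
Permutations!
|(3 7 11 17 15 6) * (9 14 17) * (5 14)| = 9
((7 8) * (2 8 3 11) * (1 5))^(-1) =(1 5)(2 11 3 7 8)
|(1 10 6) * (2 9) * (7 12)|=6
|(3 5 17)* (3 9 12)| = 5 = |(3 5 17 9 12)|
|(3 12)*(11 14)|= 2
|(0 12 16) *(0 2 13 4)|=|(0 12 16 2 13 4)|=6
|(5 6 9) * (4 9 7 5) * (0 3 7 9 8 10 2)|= |(0 3 7 5 6 9 4 8 10 2)|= 10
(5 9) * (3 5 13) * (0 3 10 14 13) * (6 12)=(0 3 5 9)(6 12)(10 14 13)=[3, 1, 2, 5, 4, 9, 12, 7, 8, 0, 14, 11, 6, 10, 13]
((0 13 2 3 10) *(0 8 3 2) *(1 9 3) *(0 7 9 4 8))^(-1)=((0 13 7 9 3 10)(1 4 8))^(-1)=(0 10 3 9 7 13)(1 8 4)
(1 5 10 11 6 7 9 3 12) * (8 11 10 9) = (1 5 9 3 12)(6 7 8 11) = [0, 5, 2, 12, 4, 9, 7, 8, 11, 3, 10, 6, 1]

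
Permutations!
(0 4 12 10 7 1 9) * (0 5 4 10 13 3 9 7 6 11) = (0 10 6 11)(1 7)(3 9 5 4 12 13) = [10, 7, 2, 9, 12, 4, 11, 1, 8, 5, 6, 0, 13, 3]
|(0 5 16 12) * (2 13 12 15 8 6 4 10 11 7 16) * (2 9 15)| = |(0 5 9 15 8 6 4 10 11 7 16 2 13 12)| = 14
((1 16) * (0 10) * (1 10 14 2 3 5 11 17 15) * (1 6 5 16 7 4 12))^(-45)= ((0 14 2 3 16 10)(1 7 4 12)(5 11 17 15 6))^(-45)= (17)(0 3)(1 12 4 7)(2 10)(14 16)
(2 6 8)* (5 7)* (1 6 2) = (1 6 8)(5 7) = [0, 6, 2, 3, 4, 7, 8, 5, 1]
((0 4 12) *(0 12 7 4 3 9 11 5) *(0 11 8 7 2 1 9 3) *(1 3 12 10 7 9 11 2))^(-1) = (1 4 7 10 12 3 2 5 11)(8 9)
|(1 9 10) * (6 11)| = 6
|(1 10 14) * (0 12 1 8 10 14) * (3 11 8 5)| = |(0 12 1 14 5 3 11 8 10)| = 9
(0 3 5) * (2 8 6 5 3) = (0 2 8 6 5) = [2, 1, 8, 3, 4, 0, 5, 7, 6]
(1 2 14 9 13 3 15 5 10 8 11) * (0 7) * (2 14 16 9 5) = [7, 14, 16, 15, 4, 10, 6, 0, 11, 13, 8, 1, 12, 3, 5, 2, 9] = (0 7)(1 14 5 10 8 11)(2 16 9 13 3 15)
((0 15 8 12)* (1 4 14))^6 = (0 8)(12 15)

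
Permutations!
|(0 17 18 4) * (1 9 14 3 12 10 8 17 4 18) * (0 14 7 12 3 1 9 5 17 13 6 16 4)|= 13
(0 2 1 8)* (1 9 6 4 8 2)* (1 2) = [2, 1, 9, 3, 8, 5, 4, 7, 0, 6] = (0 2 9 6 4 8)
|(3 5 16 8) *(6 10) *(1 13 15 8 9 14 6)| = |(1 13 15 8 3 5 16 9 14 6 10)| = 11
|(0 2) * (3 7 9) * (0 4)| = |(0 2 4)(3 7 9)| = 3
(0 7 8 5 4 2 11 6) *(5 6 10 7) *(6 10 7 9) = [5, 1, 11, 3, 2, 4, 0, 8, 10, 6, 9, 7] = (0 5 4 2 11 7 8 10 9 6)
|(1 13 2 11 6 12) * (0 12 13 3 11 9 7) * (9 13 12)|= 30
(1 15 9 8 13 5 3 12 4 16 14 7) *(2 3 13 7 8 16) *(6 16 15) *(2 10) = [0, 6, 3, 12, 10, 13, 16, 1, 7, 15, 2, 11, 4, 5, 8, 9, 14] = (1 6 16 14 8 7)(2 3 12 4 10)(5 13)(9 15)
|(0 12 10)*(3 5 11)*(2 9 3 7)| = |(0 12 10)(2 9 3 5 11 7)| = 6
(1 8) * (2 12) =(1 8)(2 12) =[0, 8, 12, 3, 4, 5, 6, 7, 1, 9, 10, 11, 2]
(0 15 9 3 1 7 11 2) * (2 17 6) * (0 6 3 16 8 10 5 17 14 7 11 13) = [15, 11, 6, 1, 4, 17, 2, 13, 10, 16, 5, 14, 12, 0, 7, 9, 8, 3] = (0 15 9 16 8 10 5 17 3 1 11 14 7 13)(2 6)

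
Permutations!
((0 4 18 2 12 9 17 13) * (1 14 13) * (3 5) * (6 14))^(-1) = ((0 4 18 2 12 9 17 1 6 14 13)(3 5))^(-1) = (0 13 14 6 1 17 9 12 2 18 4)(3 5)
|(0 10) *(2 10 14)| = |(0 14 2 10)| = 4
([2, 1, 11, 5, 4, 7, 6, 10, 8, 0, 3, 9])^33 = (0 2 11 9)(3 5 7 10)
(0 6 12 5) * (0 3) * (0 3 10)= (0 6 12 5 10)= [6, 1, 2, 3, 4, 10, 12, 7, 8, 9, 0, 11, 5]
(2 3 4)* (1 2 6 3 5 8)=(1 2 5 8)(3 4 6)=[0, 2, 5, 4, 6, 8, 3, 7, 1]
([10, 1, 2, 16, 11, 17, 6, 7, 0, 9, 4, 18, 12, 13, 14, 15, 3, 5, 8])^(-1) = (0 8 18 11 4 10)(3 16)(5 17)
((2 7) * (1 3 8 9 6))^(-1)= (1 6 9 8 3)(2 7)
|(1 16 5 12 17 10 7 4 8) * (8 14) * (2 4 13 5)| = |(1 16 2 4 14 8)(5 12 17 10 7 13)| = 6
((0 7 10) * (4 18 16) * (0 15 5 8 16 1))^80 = (18)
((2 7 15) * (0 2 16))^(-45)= ((0 2 7 15 16))^(-45)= (16)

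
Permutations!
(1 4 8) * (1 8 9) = (1 4 9) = [0, 4, 2, 3, 9, 5, 6, 7, 8, 1]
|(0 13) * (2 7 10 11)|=4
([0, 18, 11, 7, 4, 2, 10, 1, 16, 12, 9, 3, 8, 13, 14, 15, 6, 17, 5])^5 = (1 3 2 18 7 11 5)(6 16 8 12 9 10)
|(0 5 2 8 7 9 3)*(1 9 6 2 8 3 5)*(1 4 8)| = |(0 4 8 7 6 2 3)(1 9 5)| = 21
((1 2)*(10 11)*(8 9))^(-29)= ((1 2)(8 9)(10 11))^(-29)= (1 2)(8 9)(10 11)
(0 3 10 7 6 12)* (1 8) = (0 3 10 7 6 12)(1 8) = [3, 8, 2, 10, 4, 5, 12, 6, 1, 9, 7, 11, 0]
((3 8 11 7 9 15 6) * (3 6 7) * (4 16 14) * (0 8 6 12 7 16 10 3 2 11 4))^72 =((0 8 4 10 3 6 12 7 9 15 16 14)(2 11))^72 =(16)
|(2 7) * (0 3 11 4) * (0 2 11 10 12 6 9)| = |(0 3 10 12 6 9)(2 7 11 4)| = 12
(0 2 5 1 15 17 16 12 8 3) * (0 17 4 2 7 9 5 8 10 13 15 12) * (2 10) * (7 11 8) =[11, 12, 7, 17, 10, 1, 6, 9, 3, 5, 13, 8, 2, 15, 14, 4, 0, 16] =(0 11 8 3 17 16)(1 12 2 7 9 5)(4 10 13 15)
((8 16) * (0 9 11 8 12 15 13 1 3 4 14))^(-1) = (0 14 4 3 1 13 15 12 16 8 11 9)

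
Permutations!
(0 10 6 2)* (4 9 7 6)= (0 10 4 9 7 6 2)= [10, 1, 0, 3, 9, 5, 2, 6, 8, 7, 4]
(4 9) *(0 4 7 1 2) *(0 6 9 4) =[0, 2, 6, 3, 4, 5, 9, 1, 8, 7] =(1 2 6 9 7)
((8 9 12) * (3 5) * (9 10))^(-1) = ((3 5)(8 10 9 12))^(-1) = (3 5)(8 12 9 10)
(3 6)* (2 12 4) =(2 12 4)(3 6) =[0, 1, 12, 6, 2, 5, 3, 7, 8, 9, 10, 11, 4]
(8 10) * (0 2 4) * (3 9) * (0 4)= (0 2)(3 9)(8 10)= [2, 1, 0, 9, 4, 5, 6, 7, 10, 3, 8]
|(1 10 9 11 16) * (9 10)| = 4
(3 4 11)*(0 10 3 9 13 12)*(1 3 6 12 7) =(0 10 6 12)(1 3 4 11 9 13 7) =[10, 3, 2, 4, 11, 5, 12, 1, 8, 13, 6, 9, 0, 7]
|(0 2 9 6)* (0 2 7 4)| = 3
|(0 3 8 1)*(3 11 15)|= 6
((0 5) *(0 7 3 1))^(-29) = (0 5 7 3 1)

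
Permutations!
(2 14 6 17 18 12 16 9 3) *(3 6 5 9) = [0, 1, 14, 2, 4, 9, 17, 7, 8, 6, 10, 11, 16, 13, 5, 15, 3, 18, 12] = (2 14 5 9 6 17 18 12 16 3)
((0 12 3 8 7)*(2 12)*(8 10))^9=(0 12 10 7 2 3 8)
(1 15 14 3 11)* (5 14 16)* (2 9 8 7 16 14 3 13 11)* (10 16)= [0, 15, 9, 2, 4, 3, 6, 10, 7, 8, 16, 1, 12, 11, 13, 14, 5]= (1 15 14 13 11)(2 9 8 7 10 16 5 3)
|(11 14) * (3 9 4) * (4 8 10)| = |(3 9 8 10 4)(11 14)| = 10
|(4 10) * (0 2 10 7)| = 5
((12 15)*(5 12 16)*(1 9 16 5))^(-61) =((1 9 16)(5 12 15))^(-61) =(1 16 9)(5 15 12)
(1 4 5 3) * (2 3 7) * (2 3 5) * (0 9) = (0 9)(1 4 2 5 7 3) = [9, 4, 5, 1, 2, 7, 6, 3, 8, 0]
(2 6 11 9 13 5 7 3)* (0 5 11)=(0 5 7 3 2 6)(9 13 11)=[5, 1, 6, 2, 4, 7, 0, 3, 8, 13, 10, 9, 12, 11]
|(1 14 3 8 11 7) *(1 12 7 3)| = |(1 14)(3 8 11)(7 12)| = 6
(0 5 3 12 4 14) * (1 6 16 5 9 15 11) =[9, 6, 2, 12, 14, 3, 16, 7, 8, 15, 10, 1, 4, 13, 0, 11, 5] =(0 9 15 11 1 6 16 5 3 12 4 14)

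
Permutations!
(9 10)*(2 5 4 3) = (2 5 4 3)(9 10) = [0, 1, 5, 2, 3, 4, 6, 7, 8, 10, 9]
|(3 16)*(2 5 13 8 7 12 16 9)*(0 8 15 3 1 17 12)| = |(0 8 7)(1 17 12 16)(2 5 13 15 3 9)| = 12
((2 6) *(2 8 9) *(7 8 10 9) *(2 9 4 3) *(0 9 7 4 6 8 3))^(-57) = ((0 9 7 3 2 8 4)(6 10))^(-57) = (0 4 8 2 3 7 9)(6 10)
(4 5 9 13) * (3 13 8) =[0, 1, 2, 13, 5, 9, 6, 7, 3, 8, 10, 11, 12, 4] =(3 13 4 5 9 8)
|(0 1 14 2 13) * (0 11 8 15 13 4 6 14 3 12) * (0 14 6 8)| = 11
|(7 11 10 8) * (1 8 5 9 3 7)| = 6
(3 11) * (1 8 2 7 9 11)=(1 8 2 7 9 11 3)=[0, 8, 7, 1, 4, 5, 6, 9, 2, 11, 10, 3]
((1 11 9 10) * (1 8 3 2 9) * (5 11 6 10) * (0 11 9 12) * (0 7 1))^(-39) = (0 11)(1 6 10 8 3 2 12 7)(5 9)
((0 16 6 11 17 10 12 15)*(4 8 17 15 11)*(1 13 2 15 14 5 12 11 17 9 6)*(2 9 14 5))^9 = ((0 16 1 13 9 6 4 8 14 2 15)(5 12 17 10 11))^9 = (0 2 8 6 13 16 15 14 4 9 1)(5 11 10 17 12)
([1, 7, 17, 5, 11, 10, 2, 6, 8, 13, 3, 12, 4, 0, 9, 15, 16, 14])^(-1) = [13, 0, 6, 10, 12, 3, 7, 1, 8, 14, 5, 4, 11, 9, 17, 15, 16, 2]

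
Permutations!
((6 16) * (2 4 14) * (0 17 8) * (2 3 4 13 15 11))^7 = ((0 17 8)(2 13 15 11)(3 4 14)(6 16))^7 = (0 17 8)(2 11 15 13)(3 4 14)(6 16)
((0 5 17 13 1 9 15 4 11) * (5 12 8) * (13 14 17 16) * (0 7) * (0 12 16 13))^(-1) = (0 16)(1 13 5 8 12 7 11 4 15 9)(14 17)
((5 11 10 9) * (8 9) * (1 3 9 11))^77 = (1 3 9 5)(8 10 11)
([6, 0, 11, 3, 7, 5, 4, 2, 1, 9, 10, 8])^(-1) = [1, 8, 7, 3, 6, 5, 0, 4, 11, 9, 10, 2]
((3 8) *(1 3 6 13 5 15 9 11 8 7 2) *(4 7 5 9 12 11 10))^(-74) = ((1 3 5 15 12 11 8 6 13 9 10 4 7 2))^(-74) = (1 10 8 5 7 13 12)(2 9 11 3 4 6 15)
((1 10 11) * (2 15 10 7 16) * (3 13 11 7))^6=((1 3 13 11)(2 15 10 7 16))^6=(1 13)(2 15 10 7 16)(3 11)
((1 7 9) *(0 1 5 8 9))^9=(9)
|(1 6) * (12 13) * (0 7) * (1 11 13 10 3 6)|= |(0 7)(3 6 11 13 12 10)|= 6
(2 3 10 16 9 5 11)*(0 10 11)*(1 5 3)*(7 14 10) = [7, 5, 1, 11, 4, 0, 6, 14, 8, 3, 16, 2, 12, 13, 10, 15, 9] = (0 7 14 10 16 9 3 11 2 1 5)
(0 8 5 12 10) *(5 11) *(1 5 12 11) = (0 8 1 5 11 12 10) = [8, 5, 2, 3, 4, 11, 6, 7, 1, 9, 0, 12, 10]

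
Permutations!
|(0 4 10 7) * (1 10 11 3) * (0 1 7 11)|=10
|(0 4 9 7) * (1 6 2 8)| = |(0 4 9 7)(1 6 2 8)| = 4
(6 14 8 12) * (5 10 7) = (5 10 7)(6 14 8 12) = [0, 1, 2, 3, 4, 10, 14, 5, 12, 9, 7, 11, 6, 13, 8]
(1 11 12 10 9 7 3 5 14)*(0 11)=(0 11 12 10 9 7 3 5 14 1)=[11, 0, 2, 5, 4, 14, 6, 3, 8, 7, 9, 12, 10, 13, 1]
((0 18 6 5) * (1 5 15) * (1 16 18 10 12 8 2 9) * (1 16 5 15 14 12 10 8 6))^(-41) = (0 16 5 9 15 2 1 8 18)(6 14 12)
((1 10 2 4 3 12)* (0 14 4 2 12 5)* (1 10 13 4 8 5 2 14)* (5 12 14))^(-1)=((0 1 13 4 3 2 5)(8 12 10 14))^(-1)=(0 5 2 3 4 13 1)(8 14 10 12)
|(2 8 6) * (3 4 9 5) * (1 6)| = 4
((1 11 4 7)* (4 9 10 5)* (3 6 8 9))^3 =((1 11 3 6 8 9 10 5 4 7))^3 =(1 6 10 7 3 9 4 11 8 5)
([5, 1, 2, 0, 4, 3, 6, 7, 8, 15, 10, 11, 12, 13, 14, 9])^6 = [0, 1, 2, 3, 4, 5, 6, 7, 8, 9, 10, 11, 12, 13, 14, 15]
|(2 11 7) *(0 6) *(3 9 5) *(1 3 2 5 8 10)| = |(0 6)(1 3 9 8 10)(2 11 7 5)| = 20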